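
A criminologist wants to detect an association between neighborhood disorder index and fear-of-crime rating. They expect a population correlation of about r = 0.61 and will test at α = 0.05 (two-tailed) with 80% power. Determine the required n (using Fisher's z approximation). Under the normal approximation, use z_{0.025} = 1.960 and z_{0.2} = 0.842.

n = 19

Fisher's z: C = ½·ln((1+r)/(1−r)) = ½·ln(4.1282) = 0.7089.
n = ((z_{α/2} + z_β)/C)² + 3.
(1.960 + 0.842) / 0.7089 = 2.802 / 0.7089 = 3.953.
n = 3.953² + 3 = 15.62 + 3 = 18.6.
Round up.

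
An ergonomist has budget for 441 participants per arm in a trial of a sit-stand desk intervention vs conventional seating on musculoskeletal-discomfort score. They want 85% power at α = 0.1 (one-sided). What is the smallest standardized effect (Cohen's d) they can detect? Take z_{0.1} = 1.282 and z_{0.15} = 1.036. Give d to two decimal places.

d_min ≈ 0.16

For two independent groups of n = 441 each: d_min = (z_{α} + z_β)·√(2/n).
z-sum = 1.282 + 1.036 = 2.318.
d_min = 2.318 × √(2/441) = 2.318 × 0.0673 = 0.156.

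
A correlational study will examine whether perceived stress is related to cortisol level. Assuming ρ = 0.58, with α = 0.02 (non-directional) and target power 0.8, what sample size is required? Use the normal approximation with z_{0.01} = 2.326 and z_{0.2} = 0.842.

n = 26

Fisher's z: C = ½·ln((1+r)/(1−r)) = ½·ln(3.7619) = 0.6625.
n = ((z_{α/2} + z_β)/C)² + 3.
(2.326 + 0.842) / 0.6625 = 3.168 / 0.6625 = 4.782.
n = 4.782² + 3 = 22.87 + 3 = 25.9.
Round up.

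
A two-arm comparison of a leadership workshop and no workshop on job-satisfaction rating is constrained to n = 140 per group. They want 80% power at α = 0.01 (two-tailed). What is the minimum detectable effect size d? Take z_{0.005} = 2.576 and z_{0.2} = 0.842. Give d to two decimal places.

For two independent groups of n = 140 each: d_min = (z_{α/2} + z_β)·√(2/n).
z-sum = 2.576 + 0.842 = 3.418.
d_min = 3.418 × √(2/140) = 3.418 × 0.1195 = 0.409.

d_min ≈ 0.41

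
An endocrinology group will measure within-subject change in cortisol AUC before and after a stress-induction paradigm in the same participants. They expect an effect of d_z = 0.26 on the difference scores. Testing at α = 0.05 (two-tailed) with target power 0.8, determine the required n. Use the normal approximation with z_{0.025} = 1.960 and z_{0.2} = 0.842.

n = 117 pairs

For a paired (one-sample on differences) test: n = ((z_{α/2} + z_β) / d)².
z_{α/2} + z_β = 1.960 + 0.842 = 2.802.
n = (2.802 / 0.26)² = 10.777² = 116.14.
Round up.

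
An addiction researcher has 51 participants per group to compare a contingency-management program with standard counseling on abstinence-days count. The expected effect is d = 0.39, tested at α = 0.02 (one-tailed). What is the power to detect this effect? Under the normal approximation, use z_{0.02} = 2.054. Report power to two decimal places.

power ≈ 0.47

For two equal groups, power = Φ(d·√(n/2) − z_{α}).
d·√(n/2) = 0.39 × √(51/2) = 0.39 × 5.050 = 1.969.
z_β = 1.969 − 2.054 = -0.085.
Power = Φ(-0.085) = 0.466.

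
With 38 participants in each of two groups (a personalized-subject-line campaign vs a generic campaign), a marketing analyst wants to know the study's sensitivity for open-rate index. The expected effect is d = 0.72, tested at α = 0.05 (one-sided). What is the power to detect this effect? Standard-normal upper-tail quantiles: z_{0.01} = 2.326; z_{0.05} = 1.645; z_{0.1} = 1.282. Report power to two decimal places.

power ≈ 0.93

For two equal groups, power = Φ(d·√(n/2) − z_{α}).
d·√(n/2) = 0.72 × √(38/2) = 0.72 × 4.359 = 3.138.
z_β = 3.138 − 1.645 = 1.493.
Power = Φ(1.493) = 0.932.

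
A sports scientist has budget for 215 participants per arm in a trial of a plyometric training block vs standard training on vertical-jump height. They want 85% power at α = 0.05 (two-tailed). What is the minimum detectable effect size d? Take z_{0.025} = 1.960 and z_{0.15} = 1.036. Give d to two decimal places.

d_min ≈ 0.29

For two independent groups of n = 215 each: d_min = (z_{α/2} + z_β)·√(2/n).
z-sum = 1.960 + 1.036 = 2.996.
d_min = 2.996 × √(2/215) = 2.996 × 0.0964 = 0.289.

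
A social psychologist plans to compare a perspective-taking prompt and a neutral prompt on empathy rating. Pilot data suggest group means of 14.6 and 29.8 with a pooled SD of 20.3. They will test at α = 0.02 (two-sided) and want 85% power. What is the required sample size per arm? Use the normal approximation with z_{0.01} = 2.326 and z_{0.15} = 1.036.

n = 41 per group

Cohen's d = |M₁ − M₂| / SD_pooled = |14.6 − 29.8| / 20.3 = 15.2 / 20.3 = 0.749.
For two independent groups with equal n: n = 2·((z_{α/2} + z_β) / d)².
z_{α/2} + z_β = 2.326 + 1.036 = 3.362.
n = 2 × (3.362 / 0.749)² = 2 × 4.489² = 2 × 20.15 = 40.3.
Round up to the next whole participant.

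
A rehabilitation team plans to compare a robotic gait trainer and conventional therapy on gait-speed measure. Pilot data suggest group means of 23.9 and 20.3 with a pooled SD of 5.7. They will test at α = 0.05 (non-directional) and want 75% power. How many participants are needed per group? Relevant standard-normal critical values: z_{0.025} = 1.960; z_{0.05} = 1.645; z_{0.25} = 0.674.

Cohen's d = |M₁ − M₂| / SD_pooled = |23.9 − 20.3| / 5.7 = 3.6 / 5.7 = 0.632.
For two independent groups with equal n: n = 2·((z_{α/2} + z_β) / d)².
z_{α/2} + z_β = 1.960 + 0.674 = 2.634.
n = 2 × (2.634 / 0.632)² = 2 × 4.168² = 2 × 17.37 = 34.7.
Round up to the next whole participant.

n = 35 per group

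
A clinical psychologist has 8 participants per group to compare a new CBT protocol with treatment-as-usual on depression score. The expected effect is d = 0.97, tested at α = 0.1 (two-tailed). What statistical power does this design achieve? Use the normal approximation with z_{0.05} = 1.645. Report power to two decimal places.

For two equal groups, power = Φ(d·√(n/2) − z_{α/2}).
d·√(n/2) = 0.97 × √(8/2) = 0.97 × 2.000 = 1.940.
z_β = 1.940 − 1.645 = 0.295.
Power = Φ(0.295) = 0.616.

power ≈ 0.62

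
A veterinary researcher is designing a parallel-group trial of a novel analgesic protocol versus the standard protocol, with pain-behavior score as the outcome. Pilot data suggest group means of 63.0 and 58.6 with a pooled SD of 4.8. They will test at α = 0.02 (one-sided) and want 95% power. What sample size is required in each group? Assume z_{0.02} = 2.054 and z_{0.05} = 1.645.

Cohen's d = |M₁ − M₂| / SD_pooled = |63.0 − 58.6| / 4.8 = 4.4 / 4.8 = 0.917.
For two independent groups with equal n: n = 2·((z_{α} + z_β) / d)².
z_{α} + z_β = 2.054 + 1.645 = 3.699.
n = 2 × (3.699 / 0.917)² = 2 × 4.034² = 2 × 16.27 = 32.5.
Round up to the next whole participant.

n = 33 per group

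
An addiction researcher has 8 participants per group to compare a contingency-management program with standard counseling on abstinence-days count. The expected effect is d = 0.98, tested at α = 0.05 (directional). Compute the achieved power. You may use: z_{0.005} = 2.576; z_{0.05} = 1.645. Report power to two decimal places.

power ≈ 0.62

For two equal groups, power = Φ(d·√(n/2) − z_{α}).
d·√(n/2) = 0.98 × √(8/2) = 0.98 × 2.000 = 1.960.
z_β = 1.960 − 1.645 = 0.315.
Power = Φ(0.315) = 0.624.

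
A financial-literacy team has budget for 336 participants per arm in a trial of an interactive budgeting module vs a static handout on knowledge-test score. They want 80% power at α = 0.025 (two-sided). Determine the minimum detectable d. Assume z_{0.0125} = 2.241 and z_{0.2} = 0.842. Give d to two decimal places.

d_min ≈ 0.24

For two independent groups of n = 336 each: d_min = (z_{α/2} + z_β)·√(2/n).
z-sum = 2.241 + 0.842 = 3.083.
d_min = 3.083 × √(2/336) = 3.083 × 0.0772 = 0.238.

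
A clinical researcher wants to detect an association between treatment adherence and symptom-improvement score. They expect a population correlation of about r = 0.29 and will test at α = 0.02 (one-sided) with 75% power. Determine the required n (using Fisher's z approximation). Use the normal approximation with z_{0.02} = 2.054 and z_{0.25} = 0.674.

n = 87

Fisher's z: C = ½·ln((1+r)/(1−r)) = ½·ln(1.8169) = 0.2986.
n = ((z_{α} + z_β)/C)² + 3.
(2.054 + 0.674) / 0.2986 = 2.728 / 0.2986 = 9.136.
n = 9.136² + 3 = 83.47 + 3 = 86.5.
Round up.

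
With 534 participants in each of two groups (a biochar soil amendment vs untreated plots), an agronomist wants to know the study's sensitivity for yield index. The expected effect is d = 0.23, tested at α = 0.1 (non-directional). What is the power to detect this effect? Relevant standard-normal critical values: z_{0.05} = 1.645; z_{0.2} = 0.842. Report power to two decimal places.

power ≈ 0.98

For two equal groups, power = Φ(d·√(n/2) − z_{α/2}).
d·√(n/2) = 0.23 × √(534/2) = 0.23 × 16.340 = 3.758.
z_β = 3.758 − 1.645 = 2.113.
Power = Φ(2.113) = 0.983.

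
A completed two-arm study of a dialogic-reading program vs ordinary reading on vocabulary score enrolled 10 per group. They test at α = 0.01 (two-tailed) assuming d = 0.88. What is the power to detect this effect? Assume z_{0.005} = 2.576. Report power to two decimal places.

power ≈ 0.27

For two equal groups, power = Φ(d·√(n/2) − z_{α/2}).
d·√(n/2) = 0.88 × √(10/2) = 0.88 × 2.236 = 1.968.
z_β = 1.968 − 2.576 = -0.608.
Power = Φ(-0.608) = 0.272.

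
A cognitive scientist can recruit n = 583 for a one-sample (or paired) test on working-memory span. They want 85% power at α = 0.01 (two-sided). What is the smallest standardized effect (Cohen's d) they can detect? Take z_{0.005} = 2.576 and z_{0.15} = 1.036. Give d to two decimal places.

d_min ≈ 0.15

For a single sample (or paired design) of n = 583: d_min = (z_{α/2} + z_β)/√n.
z-sum = 2.576 + 1.036 = 3.612.
d_min = 3.612 / √583 = 3.612 / 24.145 = 0.150.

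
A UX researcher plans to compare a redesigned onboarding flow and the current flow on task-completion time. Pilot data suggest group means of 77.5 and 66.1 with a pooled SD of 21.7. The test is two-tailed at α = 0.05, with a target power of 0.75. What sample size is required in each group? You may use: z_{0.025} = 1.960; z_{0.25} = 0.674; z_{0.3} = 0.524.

Cohen's d = |M₁ − M₂| / SD_pooled = |77.5 − 66.1| / 21.7 = 11.4 / 21.7 = 0.525.
For two independent groups with equal n: n = 2·((z_{α/2} + z_β) / d)².
z_{α/2} + z_β = 1.960 + 0.674 = 2.634.
n = 2 × (2.634 / 0.525)² = 2 × 5.017² = 2 × 25.17 = 50.3.
Round up to the next whole participant.

n = 51 per group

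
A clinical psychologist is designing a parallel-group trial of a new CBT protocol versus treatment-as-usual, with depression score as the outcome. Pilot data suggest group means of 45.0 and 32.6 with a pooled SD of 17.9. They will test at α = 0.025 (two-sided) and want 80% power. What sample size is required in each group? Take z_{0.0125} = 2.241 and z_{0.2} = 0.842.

Cohen's d = |M₁ − M₂| / SD_pooled = |45.0 − 32.6| / 17.9 = 12.4 / 17.9 = 0.693.
For two independent groups with equal n: n = 2·((z_{α/2} + z_β) / d)².
z_{α/2} + z_β = 2.241 + 0.842 = 3.083.
n = 2 × (3.083 / 0.693)² = 2 × 4.449² = 2 × 19.79 = 39.6.
Round up to the next whole participant.

n = 40 per group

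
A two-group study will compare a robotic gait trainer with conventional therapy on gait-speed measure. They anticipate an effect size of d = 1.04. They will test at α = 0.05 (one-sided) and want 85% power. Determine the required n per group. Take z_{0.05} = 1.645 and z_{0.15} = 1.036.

n = 14 per group

For two independent groups with equal n: n = 2·((z_{α} + z_β) / d)².
z_{α} + z_β = 1.645 + 1.036 = 2.681.
n = 2 × (2.681 / 1.04)² = 2 × 2.578² = 2 × 6.65 = 13.3.
Round up to the next whole participant.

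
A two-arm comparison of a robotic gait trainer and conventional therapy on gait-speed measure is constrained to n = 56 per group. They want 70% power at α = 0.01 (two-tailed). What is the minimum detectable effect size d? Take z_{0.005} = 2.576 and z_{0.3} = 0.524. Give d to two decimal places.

d_min ≈ 0.59

For two independent groups of n = 56 each: d_min = (z_{α/2} + z_β)·√(2/n).
z-sum = 2.576 + 0.524 = 3.100.
d_min = 3.100 × √(2/56) = 3.100 × 0.1890 = 0.586.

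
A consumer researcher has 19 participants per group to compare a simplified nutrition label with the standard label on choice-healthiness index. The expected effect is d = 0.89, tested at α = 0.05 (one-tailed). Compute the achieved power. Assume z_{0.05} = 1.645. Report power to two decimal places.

For two equal groups, power = Φ(d·√(n/2) − z_{α}).
d·√(n/2) = 0.89 × √(19/2) = 0.89 × 3.082 = 2.743.
z_β = 2.743 − 1.645 = 1.098.
Power = Φ(1.098) = 0.864.

power ≈ 0.86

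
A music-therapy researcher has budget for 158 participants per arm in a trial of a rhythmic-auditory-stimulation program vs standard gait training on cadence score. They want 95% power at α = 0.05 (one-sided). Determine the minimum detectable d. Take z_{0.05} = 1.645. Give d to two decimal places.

d_min ≈ 0.37

For two independent groups of n = 158 each: d_min = (z_{α} + z_β)·√(2/n).
z-sum = 1.645 + 1.645 = 3.290.
d_min = 3.290 × √(2/158) = 3.290 × 0.1125 = 0.370.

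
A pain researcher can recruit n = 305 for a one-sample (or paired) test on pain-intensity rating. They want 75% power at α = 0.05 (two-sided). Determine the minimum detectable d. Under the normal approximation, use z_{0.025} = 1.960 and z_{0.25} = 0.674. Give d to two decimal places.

d_min ≈ 0.15

For a single sample (or paired design) of n = 305: d_min = (z_{α/2} + z_β)/√n.
z-sum = 1.960 + 0.674 = 2.634.
d_min = 2.634 / √305 = 2.634 / 17.464 = 0.151.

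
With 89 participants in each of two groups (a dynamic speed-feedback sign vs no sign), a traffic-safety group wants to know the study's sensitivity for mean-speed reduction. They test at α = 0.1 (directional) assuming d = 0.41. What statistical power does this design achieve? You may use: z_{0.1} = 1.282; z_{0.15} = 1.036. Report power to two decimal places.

power ≈ 0.93

For two equal groups, power = Φ(d·√(n/2) − z_{α}).
d·√(n/2) = 0.41 × √(89/2) = 0.41 × 6.671 = 2.735.
z_β = 2.735 − 1.282 = 1.453.
Power = Φ(1.453) = 0.927.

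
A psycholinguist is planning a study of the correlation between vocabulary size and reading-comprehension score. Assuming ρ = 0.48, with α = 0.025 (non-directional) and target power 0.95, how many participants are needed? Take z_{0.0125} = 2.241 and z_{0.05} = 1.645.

n = 59

Fisher's z: C = ½·ln((1+r)/(1−r)) = ½·ln(2.8462) = 0.5230.
n = ((z_{α/2} + z_β)/C)² + 3.
(2.241 + 1.645) / 0.5230 = 3.886 / 0.5230 = 7.430.
n = 7.430² + 3 = 55.21 + 3 = 58.2.
Round up.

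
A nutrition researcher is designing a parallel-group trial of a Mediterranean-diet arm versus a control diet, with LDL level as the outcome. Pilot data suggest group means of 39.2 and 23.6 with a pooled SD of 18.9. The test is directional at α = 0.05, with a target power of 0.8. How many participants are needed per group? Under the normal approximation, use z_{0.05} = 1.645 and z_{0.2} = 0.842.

n = 19 per group

Cohen's d = |M₁ − M₂| / SD_pooled = |39.2 − 23.6| / 18.9 = 15.6 / 18.9 = 0.825.
For two independent groups with equal n: n = 2·((z_{α} + z_β) / d)².
z_{α} + z_β = 1.645 + 0.842 = 2.487.
n = 2 × (2.487 / 0.825)² = 2 × 3.015² = 2 × 9.09 = 18.2.
Round up to the next whole participant.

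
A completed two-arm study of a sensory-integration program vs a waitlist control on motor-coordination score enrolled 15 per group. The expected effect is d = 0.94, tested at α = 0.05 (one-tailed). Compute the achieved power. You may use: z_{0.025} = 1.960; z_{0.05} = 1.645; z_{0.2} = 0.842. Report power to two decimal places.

For two equal groups, power = Φ(d·√(n/2) − z_{α}).
d·√(n/2) = 0.94 × √(15/2) = 0.94 × 2.739 = 2.574.
z_β = 2.574 − 1.645 = 0.929.
Power = Φ(0.929) = 0.824.

power ≈ 0.82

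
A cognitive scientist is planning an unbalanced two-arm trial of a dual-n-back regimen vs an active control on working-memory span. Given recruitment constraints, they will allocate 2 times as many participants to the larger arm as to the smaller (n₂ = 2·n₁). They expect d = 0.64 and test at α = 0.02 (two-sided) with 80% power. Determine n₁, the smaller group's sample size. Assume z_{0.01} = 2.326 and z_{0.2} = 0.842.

With allocation ratio k = n₂/n₁ = 2, Var(x̄₁−x̄₂) = σ²(1/n₁ + 1/(k·n₁)) = σ²·(k+1)/(k·n₁).
So n₁ = (1 + 1/k)·((z_{α/2} + z_β)/d)² = 1.500 × (3.168/0.64)².
n₁ = 1.500 × 24.50 = 36.8.
Round up: n₁ = 37, giving n₂ = 2 × 37 = 74.

n₁ = 37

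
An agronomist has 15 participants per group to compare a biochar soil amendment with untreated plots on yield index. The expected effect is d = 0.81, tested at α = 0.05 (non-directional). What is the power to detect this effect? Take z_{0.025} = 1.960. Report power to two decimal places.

power ≈ 0.60

For two equal groups, power = Φ(d·√(n/2) − z_{α/2}).
d·√(n/2) = 0.81 × √(15/2) = 0.81 × 2.739 = 2.218.
z_β = 2.218 − 1.960 = 0.258.
Power = Φ(0.258) = 0.602.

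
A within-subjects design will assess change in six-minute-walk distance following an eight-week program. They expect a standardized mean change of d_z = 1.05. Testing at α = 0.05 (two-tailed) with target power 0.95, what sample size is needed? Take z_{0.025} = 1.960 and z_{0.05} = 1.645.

For a paired (one-sample on differences) test: n = ((z_{α/2} + z_β) / d)².
z_{α/2} + z_β = 1.960 + 1.645 = 3.605.
n = (3.605 / 1.05)² = 3.433² = 11.79.
Round up.

n = 12 pairs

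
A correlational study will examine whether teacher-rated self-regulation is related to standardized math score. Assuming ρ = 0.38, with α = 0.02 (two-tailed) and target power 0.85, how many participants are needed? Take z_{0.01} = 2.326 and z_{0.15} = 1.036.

Fisher's z: C = ½·ln((1+r)/(1−r)) = ½·ln(2.2258) = 0.4001.
n = ((z_{α/2} + z_β)/C)² + 3.
(2.326 + 1.036) / 0.4001 = 3.362 / 0.4001 = 8.403.
n = 8.403² + 3 = 70.61 + 3 = 73.6.
Round up.

n = 74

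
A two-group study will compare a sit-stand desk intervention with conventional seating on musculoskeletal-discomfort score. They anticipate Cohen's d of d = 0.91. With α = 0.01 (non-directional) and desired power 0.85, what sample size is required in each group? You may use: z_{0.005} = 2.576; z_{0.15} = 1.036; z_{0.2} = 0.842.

n = 32 per group

For two independent groups with equal n: n = 2·((z_{α/2} + z_β) / d)².
z_{α/2} + z_β = 2.576 + 1.036 = 3.612.
n = 2 × (3.612 / 0.91)² = 2 × 3.969² = 2 × 15.75 = 31.5.
Round up to the next whole participant.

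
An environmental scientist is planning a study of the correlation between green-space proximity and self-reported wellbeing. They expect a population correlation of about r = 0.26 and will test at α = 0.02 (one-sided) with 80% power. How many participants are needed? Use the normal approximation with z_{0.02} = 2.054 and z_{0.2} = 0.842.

Fisher's z: C = ½·ln((1+r)/(1−r)) = ½·ln(1.7027) = 0.2661.
n = ((z_{α} + z_β)/C)² + 3.
(2.054 + 0.842) / 0.2661 = 2.896 / 0.2661 = 10.883.
n = 10.883² + 3 = 118.44 + 3 = 121.4.
Round up.

n = 122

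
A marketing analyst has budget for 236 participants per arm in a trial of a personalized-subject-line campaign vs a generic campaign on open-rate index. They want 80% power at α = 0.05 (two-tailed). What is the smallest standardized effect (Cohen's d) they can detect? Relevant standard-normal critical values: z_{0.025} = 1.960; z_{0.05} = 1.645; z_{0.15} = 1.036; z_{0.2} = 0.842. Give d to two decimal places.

d_min ≈ 0.26

For two independent groups of n = 236 each: d_min = (z_{α/2} + z_β)·√(2/n).
z-sum = 1.960 + 0.842 = 2.802.
d_min = 2.802 × √(2/236) = 2.802 × 0.0921 = 0.258.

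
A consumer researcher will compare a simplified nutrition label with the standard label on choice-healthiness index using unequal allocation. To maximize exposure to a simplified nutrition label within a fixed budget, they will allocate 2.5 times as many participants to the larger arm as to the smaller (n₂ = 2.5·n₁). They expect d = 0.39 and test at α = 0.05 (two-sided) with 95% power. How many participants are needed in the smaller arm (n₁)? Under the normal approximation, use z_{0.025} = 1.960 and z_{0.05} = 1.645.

n₁ = 120

With allocation ratio k = n₂/n₁ = 2.5, Var(x̄₁−x̄₂) = σ²(1/n₁ + 1/(k·n₁)) = σ²·(k+1)/(k·n₁).
So n₁ = (1 + 1/k)·((z_{α/2} + z_β)/d)² = 1.400 × (3.605/0.39)².
n₁ = 1.400 × 85.44 = 119.6.
Round up: n₁ = 120, giving n₂ = 2.5 × 120 = 300.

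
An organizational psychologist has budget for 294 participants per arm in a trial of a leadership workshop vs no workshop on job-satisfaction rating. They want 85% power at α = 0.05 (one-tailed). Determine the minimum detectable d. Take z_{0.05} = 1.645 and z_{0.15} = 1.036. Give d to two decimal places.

d_min ≈ 0.22

For two independent groups of n = 294 each: d_min = (z_{α} + z_β)·√(2/n).
z-sum = 1.645 + 1.036 = 2.681.
d_min = 2.681 × √(2/294) = 2.681 × 0.0825 = 0.221.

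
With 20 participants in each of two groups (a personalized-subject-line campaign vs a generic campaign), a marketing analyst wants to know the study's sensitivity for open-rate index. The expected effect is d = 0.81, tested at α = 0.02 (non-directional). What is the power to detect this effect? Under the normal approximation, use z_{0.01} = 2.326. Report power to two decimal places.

For two equal groups, power = Φ(d·√(n/2) − z_{α/2}).
d·√(n/2) = 0.81 × √(20/2) = 0.81 × 3.162 = 2.561.
z_β = 2.561 − 2.326 = 0.235.
Power = Φ(0.235) = 0.593.

power ≈ 0.59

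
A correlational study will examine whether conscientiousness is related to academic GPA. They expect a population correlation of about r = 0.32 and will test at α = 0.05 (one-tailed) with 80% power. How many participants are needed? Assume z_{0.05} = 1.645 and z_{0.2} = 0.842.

n = 60

Fisher's z: C = ½·ln((1+r)/(1−r)) = ½·ln(1.9412) = 0.3316.
n = ((z_{α} + z_β)/C)² + 3.
(1.645 + 0.842) / 0.3316 = 2.487 / 0.3316 = 7.500.
n = 7.500² + 3 = 56.25 + 3 = 59.2.
Round up.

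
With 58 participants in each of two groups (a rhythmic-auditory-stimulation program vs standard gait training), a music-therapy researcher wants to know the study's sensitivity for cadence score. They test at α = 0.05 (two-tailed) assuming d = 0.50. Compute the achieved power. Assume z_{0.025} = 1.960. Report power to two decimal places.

power ≈ 0.77

For two equal groups, power = Φ(d·√(n/2) − z_{α/2}).
d·√(n/2) = 0.50 × √(58/2) = 0.50 × 5.385 = 2.693.
z_β = 2.693 − 1.960 = 0.733.
Power = Φ(0.733) = 0.768.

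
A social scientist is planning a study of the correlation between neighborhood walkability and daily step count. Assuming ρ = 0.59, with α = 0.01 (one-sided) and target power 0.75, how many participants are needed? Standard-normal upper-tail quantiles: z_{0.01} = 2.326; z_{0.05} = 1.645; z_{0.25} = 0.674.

n = 23

Fisher's z: C = ½·ln((1+r)/(1−r)) = ½·ln(3.8780) = 0.6777.
n = ((z_{α} + z_β)/C)² + 3.
(2.326 + 0.674) / 0.6777 = 3.000 / 0.6777 = 4.427.
n = 4.427² + 3 = 19.60 + 3 = 22.6.
Round up.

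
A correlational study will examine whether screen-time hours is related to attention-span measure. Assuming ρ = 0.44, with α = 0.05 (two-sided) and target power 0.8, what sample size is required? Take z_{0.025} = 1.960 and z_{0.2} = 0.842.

n = 39

Fisher's z: C = ½·ln((1+r)/(1−r)) = ½·ln(2.5714) = 0.4722.
n = ((z_{α/2} + z_β)/C)² + 3.
(1.960 + 0.842) / 0.4722 = 2.802 / 0.4722 = 5.934.
n = 5.934² + 3 = 35.21 + 3 = 38.2.
Round up.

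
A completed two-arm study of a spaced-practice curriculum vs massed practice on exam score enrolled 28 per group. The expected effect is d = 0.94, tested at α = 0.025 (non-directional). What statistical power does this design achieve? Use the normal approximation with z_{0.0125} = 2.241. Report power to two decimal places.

power ≈ 0.90

For two equal groups, power = Φ(d·√(n/2) − z_{α/2}).
d·√(n/2) = 0.94 × √(28/2) = 0.94 × 3.742 = 3.517.
z_β = 3.517 − 2.241 = 1.276.
Power = Φ(1.276) = 0.899.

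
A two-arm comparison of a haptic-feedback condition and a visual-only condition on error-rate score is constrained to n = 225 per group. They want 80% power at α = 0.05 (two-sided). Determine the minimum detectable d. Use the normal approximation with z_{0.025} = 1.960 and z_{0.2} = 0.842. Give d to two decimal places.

d_min ≈ 0.26

For two independent groups of n = 225 each: d_min = (z_{α/2} + z_β)·√(2/n).
z-sum = 1.960 + 0.842 = 2.802.
d_min = 2.802 × √(2/225) = 2.802 × 0.0943 = 0.264.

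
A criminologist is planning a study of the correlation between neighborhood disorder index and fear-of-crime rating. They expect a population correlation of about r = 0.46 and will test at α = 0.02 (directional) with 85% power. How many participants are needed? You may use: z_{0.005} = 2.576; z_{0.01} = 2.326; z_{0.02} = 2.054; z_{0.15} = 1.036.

n = 42

Fisher's z: C = ½·ln((1+r)/(1−r)) = ½·ln(2.7037) = 0.4973.
n = ((z_{α} + z_β)/C)² + 3.
(2.054 + 1.036) / 0.4973 = 3.090 / 0.4973 = 6.214.
n = 6.214² + 3 = 38.61 + 3 = 41.6.
Round up.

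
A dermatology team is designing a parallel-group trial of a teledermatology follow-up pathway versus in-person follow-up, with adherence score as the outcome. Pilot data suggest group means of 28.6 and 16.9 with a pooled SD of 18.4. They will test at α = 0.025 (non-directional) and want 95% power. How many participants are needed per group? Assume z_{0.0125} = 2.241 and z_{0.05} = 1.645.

n = 75 per group

Cohen's d = |M₁ − M₂| / SD_pooled = |28.6 − 16.9| / 18.4 = 11.7 / 18.4 = 0.636.
For two independent groups with equal n: n = 2·((z_{α/2} + z_β) / d)².
z_{α/2} + z_β = 2.241 + 1.645 = 3.886.
n = 2 × (3.886 / 0.636)² = 2 × 6.110² = 2 × 37.33 = 74.7.
Round up to the next whole participant.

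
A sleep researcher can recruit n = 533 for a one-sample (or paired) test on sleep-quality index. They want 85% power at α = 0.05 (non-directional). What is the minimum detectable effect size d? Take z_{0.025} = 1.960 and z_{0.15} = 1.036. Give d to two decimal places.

d_min ≈ 0.13

For a single sample (or paired design) of n = 533: d_min = (z_{α/2} + z_β)/√n.
z-sum = 1.960 + 1.036 = 2.996.
d_min = 2.996 / √533 = 2.996 / 23.087 = 0.130.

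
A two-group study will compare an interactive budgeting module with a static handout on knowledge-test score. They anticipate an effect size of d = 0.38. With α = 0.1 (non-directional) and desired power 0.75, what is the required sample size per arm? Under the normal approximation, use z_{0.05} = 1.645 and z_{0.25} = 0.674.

For two independent groups with equal n: n = 2·((z_{α/2} + z_β) / d)².
z_{α/2} + z_β = 1.645 + 0.674 = 2.319.
n = 2 × (2.319 / 0.38)² = 2 × 6.103² = 2 × 37.24 = 74.5.
Round up to the next whole participant.

n = 75 per group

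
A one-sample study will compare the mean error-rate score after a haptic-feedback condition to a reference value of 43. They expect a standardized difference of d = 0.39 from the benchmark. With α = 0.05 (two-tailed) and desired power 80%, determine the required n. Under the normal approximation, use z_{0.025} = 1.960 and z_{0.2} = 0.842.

n = 52

For a one-sample test: n = ((z_{α/2} + z_β) / d)².
z_{α/2} + z_β = 1.960 + 0.842 = 2.802.
n = (2.802 / 0.39)² = 7.185² = 51.62.
Round up.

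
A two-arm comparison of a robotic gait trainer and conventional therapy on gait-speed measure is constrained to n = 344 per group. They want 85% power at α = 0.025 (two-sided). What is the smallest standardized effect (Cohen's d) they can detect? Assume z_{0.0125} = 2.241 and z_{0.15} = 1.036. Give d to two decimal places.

For two independent groups of n = 344 each: d_min = (z_{α/2} + z_β)·√(2/n).
z-sum = 2.241 + 1.036 = 3.277.
d_min = 3.277 × √(2/344) = 3.277 × 0.0762 = 0.250.

d_min ≈ 0.25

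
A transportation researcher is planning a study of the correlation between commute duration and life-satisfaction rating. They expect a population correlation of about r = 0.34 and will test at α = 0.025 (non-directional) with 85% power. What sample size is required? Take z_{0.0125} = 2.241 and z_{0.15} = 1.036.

n = 89

Fisher's z: C = ½·ln((1+r)/(1−r)) = ½·ln(2.0303) = 0.3541.
n = ((z_{α/2} + z_β)/C)² + 3.
(2.241 + 1.036) / 0.3541 = 3.277 / 0.3541 = 9.254.
n = 9.254² + 3 = 85.64 + 3 = 88.6.
Round up.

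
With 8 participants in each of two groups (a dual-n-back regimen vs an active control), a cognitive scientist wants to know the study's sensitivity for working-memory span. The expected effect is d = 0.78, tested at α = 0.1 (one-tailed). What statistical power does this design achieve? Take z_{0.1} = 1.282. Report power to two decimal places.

For two equal groups, power = Φ(d·√(n/2) − z_{α}).
d·√(n/2) = 0.78 × √(8/2) = 0.78 × 2.000 = 1.560.
z_β = 1.560 − 1.282 = 0.278.
Power = Φ(0.278) = 0.609.

power ≈ 0.61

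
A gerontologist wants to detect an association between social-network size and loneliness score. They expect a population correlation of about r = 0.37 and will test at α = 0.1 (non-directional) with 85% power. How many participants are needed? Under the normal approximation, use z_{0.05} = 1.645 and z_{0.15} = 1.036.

n = 51

Fisher's z: C = ½·ln((1+r)/(1−r)) = ½·ln(2.1746) = 0.3884.
n = ((z_{α/2} + z_β)/C)² + 3.
(1.645 + 1.036) / 0.3884 = 2.681 / 0.3884 = 6.903.
n = 6.903² + 3 = 47.65 + 3 = 50.6.
Round up.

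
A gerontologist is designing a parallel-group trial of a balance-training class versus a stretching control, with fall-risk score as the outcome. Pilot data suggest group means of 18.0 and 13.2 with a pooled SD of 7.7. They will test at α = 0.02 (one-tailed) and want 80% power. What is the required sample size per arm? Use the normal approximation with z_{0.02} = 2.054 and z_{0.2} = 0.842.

Cohen's d = |M₁ − M₂| / SD_pooled = |18.0 − 13.2| / 7.7 = 4.8 / 7.7 = 0.623.
For two independent groups with equal n: n = 2·((z_{α} + z_β) / d)².
z_{α} + z_β = 2.054 + 0.842 = 2.896.
n = 2 × (2.896 / 0.623)² = 2 × 4.648² = 2 × 21.61 = 43.2.
Round up to the next whole participant.

n = 44 per group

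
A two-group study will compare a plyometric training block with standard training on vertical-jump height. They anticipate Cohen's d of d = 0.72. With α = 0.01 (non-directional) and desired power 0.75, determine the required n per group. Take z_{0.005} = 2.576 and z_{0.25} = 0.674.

For two independent groups with equal n: n = 2·((z_{α/2} + z_β) / d)².
z_{α/2} + z_β = 2.576 + 0.674 = 3.250.
n = 2 × (3.250 / 0.72)² = 2 × 4.514² = 2 × 20.38 = 40.8.
Round up to the next whole participant.

n = 41 per group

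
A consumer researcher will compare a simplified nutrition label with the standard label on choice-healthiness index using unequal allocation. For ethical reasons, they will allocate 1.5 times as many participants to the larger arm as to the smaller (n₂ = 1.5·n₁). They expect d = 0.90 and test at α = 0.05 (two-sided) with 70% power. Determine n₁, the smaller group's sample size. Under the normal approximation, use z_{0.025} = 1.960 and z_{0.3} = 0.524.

With allocation ratio k = n₂/n₁ = 1.5, Var(x̄₁−x̄₂) = σ²(1/n₁ + 1/(k·n₁)) = σ²·(k+1)/(k·n₁).
So n₁ = (1 + 1/k)·((z_{α/2} + z_β)/d)² = 1.667 × (2.484/0.90)².
n₁ = 1.667 × 7.62 = 12.7.
Round up: n₁ = 13, giving n₂ = ⌈1.5 × 13⌉ = ⌈19.5⌉ = 20.

n₁ = 13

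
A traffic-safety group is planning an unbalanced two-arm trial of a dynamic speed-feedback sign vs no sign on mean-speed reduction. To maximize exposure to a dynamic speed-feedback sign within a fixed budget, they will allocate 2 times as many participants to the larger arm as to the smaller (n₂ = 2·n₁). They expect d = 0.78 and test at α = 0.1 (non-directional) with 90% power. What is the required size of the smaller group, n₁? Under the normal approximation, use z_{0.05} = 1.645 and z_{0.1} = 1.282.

With allocation ratio k = n₂/n₁ = 2, Var(x̄₁−x̄₂) = σ²(1/n₁ + 1/(k·n₁)) = σ²·(k+1)/(k·n₁).
So n₁ = (1 + 1/k)·((z_{α/2} + z_β)/d)² = 1.500 × (2.927/0.78)².
n₁ = 1.500 × 14.08 = 21.1.
Round up: n₁ = 22, giving n₂ = 2 × 22 = 44.

n₁ = 22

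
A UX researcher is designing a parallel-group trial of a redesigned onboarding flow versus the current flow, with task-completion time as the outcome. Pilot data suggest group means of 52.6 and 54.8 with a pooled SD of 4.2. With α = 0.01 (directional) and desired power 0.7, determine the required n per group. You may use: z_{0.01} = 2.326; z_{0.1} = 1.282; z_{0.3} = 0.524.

n = 60 per group

Cohen's d = |M₁ − M₂| / SD_pooled = |52.6 − 54.8| / 4.2 = 2.2 / 4.2 = 0.524.
For two independent groups with equal n: n = 2·((z_{α} + z_β) / d)².
z_{α} + z_β = 2.326 + 0.524 = 2.850.
n = 2 × (2.850 / 0.524)² = 2 × 5.439² = 2 × 29.58 = 59.2.
Round up to the next whole participant.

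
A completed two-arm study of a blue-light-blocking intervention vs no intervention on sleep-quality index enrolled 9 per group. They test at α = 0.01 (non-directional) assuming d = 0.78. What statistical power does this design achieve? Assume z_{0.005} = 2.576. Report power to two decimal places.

power ≈ 0.18

For two equal groups, power = Φ(d·√(n/2) − z_{α/2}).
d·√(n/2) = 0.78 × √(9/2) = 0.78 × 2.121 = 1.655.
z_β = 1.655 − 2.576 = -0.921.
Power = Φ(-0.921) = 0.178.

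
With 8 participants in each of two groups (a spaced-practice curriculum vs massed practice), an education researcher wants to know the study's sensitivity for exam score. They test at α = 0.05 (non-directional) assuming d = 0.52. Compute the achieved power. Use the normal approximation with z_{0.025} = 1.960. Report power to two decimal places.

For two equal groups, power = Φ(d·√(n/2) − z_{α/2}).
d·√(n/2) = 0.52 × √(8/2) = 0.52 × 2.000 = 1.040.
z_β = 1.040 − 1.960 = -0.920.
Power = Φ(-0.920) = 0.179.

power ≈ 0.18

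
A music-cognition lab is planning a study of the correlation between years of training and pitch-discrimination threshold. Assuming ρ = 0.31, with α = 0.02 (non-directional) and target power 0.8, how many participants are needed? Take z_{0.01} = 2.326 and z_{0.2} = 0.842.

Fisher's z: C = ½·ln((1+r)/(1−r)) = ½·ln(1.8986) = 0.3205.
n = ((z_{α/2} + z_β)/C)² + 3.
(2.326 + 0.842) / 0.3205 = 3.168 / 0.3205 = 9.885.
n = 9.885² + 3 = 97.70 + 3 = 100.7.
Round up.

n = 101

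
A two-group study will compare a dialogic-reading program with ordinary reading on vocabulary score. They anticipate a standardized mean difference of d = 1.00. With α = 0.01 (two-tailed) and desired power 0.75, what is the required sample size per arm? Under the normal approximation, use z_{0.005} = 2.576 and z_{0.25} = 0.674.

For two independent groups with equal n: n = 2·((z_{α/2} + z_β) / d)².
z_{α/2} + z_β = 2.576 + 0.674 = 3.250.
n = 2 × (3.250 / 1.00)² = 2 × 3.250² = 2 × 10.56 = 21.1.
Round up to the next whole participant.

n = 22 per group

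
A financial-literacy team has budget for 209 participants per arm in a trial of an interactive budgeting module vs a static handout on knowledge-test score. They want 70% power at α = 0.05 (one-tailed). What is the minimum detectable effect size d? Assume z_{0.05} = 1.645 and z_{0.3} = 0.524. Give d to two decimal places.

d_min ≈ 0.21

For two independent groups of n = 209 each: d_min = (z_{α} + z_β)·√(2/n).
z-sum = 1.645 + 0.524 = 2.169.
d_min = 2.169 × √(2/209) = 2.169 × 0.0978 = 0.212.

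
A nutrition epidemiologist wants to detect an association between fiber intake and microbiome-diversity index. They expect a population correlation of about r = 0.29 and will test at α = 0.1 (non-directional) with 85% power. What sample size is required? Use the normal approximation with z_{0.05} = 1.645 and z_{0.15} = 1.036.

Fisher's z: C = ½·ln((1+r)/(1−r)) = ½·ln(1.8169) = 0.2986.
n = ((z_{α/2} + z_β)/C)² + 3.
(1.645 + 1.036) / 0.2986 = 2.681 / 0.2986 = 8.979.
n = 8.979² + 3 = 80.61 + 3 = 83.6.
Round up.

n = 84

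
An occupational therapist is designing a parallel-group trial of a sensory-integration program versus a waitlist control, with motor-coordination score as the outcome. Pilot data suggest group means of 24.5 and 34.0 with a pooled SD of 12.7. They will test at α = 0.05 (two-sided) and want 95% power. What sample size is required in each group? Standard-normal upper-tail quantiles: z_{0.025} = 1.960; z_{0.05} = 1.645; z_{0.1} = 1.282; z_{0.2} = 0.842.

Cohen's d = |M₁ − M₂| / SD_pooled = |24.5 − 34.0| / 12.7 = 9.5 / 12.7 = 0.748.
For two independent groups with equal n: n = 2·((z_{α/2} + z_β) / d)².
z_{α/2} + z_β = 1.960 + 1.645 = 3.605.
n = 2 × (3.605 / 0.748)² = 2 × 4.820² = 2 × 23.23 = 46.5.
Round up to the next whole participant.

n = 47 per group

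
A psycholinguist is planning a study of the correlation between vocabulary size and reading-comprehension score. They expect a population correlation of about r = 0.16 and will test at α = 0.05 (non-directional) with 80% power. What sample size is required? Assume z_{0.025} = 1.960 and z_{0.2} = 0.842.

Fisher's z: C = ½·ln((1+r)/(1−r)) = ½·ln(1.3810) = 0.1614.
n = ((z_{α/2} + z_β)/C)² + 3.
(1.960 + 0.842) / 0.1614 = 2.802 / 0.1614 = 17.361.
n = 17.361² + 3 = 301.39 + 3 = 304.4.
Round up.

n = 305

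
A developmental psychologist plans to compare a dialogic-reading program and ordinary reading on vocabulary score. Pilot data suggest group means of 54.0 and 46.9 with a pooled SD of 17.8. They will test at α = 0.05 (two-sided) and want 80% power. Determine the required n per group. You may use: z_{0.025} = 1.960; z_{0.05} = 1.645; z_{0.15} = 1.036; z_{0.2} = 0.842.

Cohen's d = |M₁ − M₂| / SD_pooled = |54.0 − 46.9| / 17.8 = 7.1 / 17.8 = 0.399.
For two independent groups with equal n: n = 2·((z_{α/2} + z_β) / d)².
z_{α/2} + z_β = 1.960 + 0.842 = 2.802.
n = 2 × (2.802 / 0.399)² = 2 × 7.023² = 2 × 49.32 = 98.6.
Round up to the next whole participant.

n = 99 per group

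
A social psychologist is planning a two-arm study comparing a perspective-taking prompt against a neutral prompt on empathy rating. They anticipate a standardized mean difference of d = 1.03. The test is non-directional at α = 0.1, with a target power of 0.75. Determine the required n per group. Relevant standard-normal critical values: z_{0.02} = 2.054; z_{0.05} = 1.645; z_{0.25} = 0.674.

For two independent groups with equal n: n = 2·((z_{α/2} + z_β) / d)².
z_{α/2} + z_β = 1.645 + 0.674 = 2.319.
n = 2 × (2.319 / 1.03)² = 2 × 2.251² = 2 × 5.07 = 10.1.
Round up to the next whole participant.

n = 11 per group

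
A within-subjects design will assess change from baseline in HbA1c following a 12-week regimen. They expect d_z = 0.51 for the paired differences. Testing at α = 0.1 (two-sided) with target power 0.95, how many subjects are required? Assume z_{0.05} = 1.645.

For a paired (one-sample on differences) test: n = ((z_{α/2} + z_β) / d)².
z_{α/2} + z_β = 1.645 + 1.645 = 3.290.
n = (3.290 / 0.51)² = 6.451² = 41.62.
Round up.

n = 42 pairs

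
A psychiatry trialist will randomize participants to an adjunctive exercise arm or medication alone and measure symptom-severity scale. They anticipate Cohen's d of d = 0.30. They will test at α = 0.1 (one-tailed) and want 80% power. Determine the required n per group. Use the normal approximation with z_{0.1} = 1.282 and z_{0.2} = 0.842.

n = 101 per group

For two independent groups with equal n: n = 2·((z_{α} + z_β) / d)².
z_{α} + z_β = 1.282 + 0.842 = 2.124.
n = 2 × (2.124 / 0.30)² = 2 × 7.080² = 2 × 50.13 = 100.3.
Round up to the next whole participant.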